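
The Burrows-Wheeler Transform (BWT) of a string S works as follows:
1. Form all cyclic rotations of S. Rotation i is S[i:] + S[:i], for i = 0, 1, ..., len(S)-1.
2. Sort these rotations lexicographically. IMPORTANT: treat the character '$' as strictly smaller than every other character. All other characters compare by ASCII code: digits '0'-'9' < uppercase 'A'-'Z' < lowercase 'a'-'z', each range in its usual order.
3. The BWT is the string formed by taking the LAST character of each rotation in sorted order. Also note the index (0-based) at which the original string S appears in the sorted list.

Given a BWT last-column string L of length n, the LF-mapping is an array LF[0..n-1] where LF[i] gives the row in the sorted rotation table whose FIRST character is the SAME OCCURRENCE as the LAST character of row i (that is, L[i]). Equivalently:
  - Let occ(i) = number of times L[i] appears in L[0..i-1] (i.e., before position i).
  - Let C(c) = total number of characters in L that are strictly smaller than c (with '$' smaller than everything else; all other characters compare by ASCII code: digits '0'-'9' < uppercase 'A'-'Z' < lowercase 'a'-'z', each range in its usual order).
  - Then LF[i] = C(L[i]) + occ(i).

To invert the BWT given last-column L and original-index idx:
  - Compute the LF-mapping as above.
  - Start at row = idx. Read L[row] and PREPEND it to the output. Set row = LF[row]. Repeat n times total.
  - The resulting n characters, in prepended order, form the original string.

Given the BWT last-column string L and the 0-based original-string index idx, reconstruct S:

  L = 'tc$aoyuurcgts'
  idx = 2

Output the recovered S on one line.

Answer: cactusyogurt$

Derivation:
LF mapping: 8 2 0 1 5 12 10 11 6 3 4 9 7
Walk LF starting at row 2, prepending L[row]:
  step 1: row=2, L[2]='$', prepend. Next row=LF[2]=0
  step 2: row=0, L[0]='t', prepend. Next row=LF[0]=8
  step 3: row=8, L[8]='r', prepend. Next row=LF[8]=6
  step 4: row=6, L[6]='u', prepend. Next row=LF[6]=10
  step 5: row=10, L[10]='g', prepend. Next row=LF[10]=4
  step 6: row=4, L[4]='o', prepend. Next row=LF[4]=5
  step 7: row=5, L[5]='y', prepend. Next row=LF[5]=12
  step 8: row=12, L[12]='s', prepend. Next row=LF[12]=7
  step 9: row=7, L[7]='u', prepend. Next row=LF[7]=11
  step 10: row=11, L[11]='t', prepend. Next row=LF[11]=9
  step 11: row=9, L[9]='c', prepend. Next row=LF[9]=3
  step 12: row=3, L[3]='a', prepend. Next row=LF[3]=1
  step 13: row=1, L[1]='c', prepend. Next row=LF[1]=2
Reversed output: cactusyogurt$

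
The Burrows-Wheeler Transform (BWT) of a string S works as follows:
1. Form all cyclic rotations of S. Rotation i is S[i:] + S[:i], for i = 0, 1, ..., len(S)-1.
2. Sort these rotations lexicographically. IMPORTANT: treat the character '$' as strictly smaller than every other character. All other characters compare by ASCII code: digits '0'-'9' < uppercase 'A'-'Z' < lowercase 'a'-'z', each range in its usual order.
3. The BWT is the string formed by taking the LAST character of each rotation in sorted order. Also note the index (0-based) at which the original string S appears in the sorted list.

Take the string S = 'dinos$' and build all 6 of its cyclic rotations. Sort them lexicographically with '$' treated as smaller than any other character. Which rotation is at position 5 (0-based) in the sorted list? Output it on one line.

All 6 rotations (rotation i = S[i:]+S[:i]):
  rot[0] = dinos$
  rot[1] = inos$d
  rot[2] = nos$di
  rot[3] = os$din
  rot[4] = s$dino
  rot[5] = $dinos
Sorted (with $ < everything):
  sorted[0] = $dinos
  sorted[1] = dinos$
  sorted[2] = inos$d
  sorted[3] = nos$di
  sorted[4] = os$din
  sorted[5] = s$dino
sorted[5] = s$dino

Answer: s$dino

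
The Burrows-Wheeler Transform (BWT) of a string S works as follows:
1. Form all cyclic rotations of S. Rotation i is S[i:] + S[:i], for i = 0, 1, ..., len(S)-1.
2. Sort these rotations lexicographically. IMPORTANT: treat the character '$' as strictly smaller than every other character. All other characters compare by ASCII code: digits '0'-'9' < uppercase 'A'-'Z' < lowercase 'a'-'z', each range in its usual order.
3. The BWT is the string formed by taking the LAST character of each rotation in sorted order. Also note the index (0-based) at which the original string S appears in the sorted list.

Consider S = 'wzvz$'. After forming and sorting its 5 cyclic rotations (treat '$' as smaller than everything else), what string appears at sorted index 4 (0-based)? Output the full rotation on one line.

Answer: zvz$w

Derivation:
All 5 rotations (rotation i = S[i:]+S[:i]):
  rot[0] = wzvz$
  rot[1] = zvz$w
  rot[2] = vz$wz
  rot[3] = z$wzv
  rot[4] = $wzvz
Sorted (with $ < everything):
  sorted[0] = $wzvz
  sorted[1] = vz$wz
  sorted[2] = wzvz$
  sorted[3] = z$wzv
  sorted[4] = zvz$w
sorted[4] = zvz$w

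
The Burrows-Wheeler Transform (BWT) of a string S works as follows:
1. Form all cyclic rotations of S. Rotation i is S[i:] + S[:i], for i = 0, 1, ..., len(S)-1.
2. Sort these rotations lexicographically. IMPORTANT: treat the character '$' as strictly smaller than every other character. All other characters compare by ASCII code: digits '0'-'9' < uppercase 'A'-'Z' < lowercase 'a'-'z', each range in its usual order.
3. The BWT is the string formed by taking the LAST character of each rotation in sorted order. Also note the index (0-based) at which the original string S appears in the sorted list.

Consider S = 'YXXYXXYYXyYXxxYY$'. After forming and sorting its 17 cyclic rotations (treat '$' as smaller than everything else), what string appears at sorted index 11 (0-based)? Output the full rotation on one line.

Answer: YXyYXxxYY$YXXYXXY

Derivation:
All 17 rotations (rotation i = S[i:]+S[:i]):
  rot[0] = YXXYXXYYXyYXxxYY$
  rot[1] = XXYXXYYXyYXxxYY$Y
  rot[2] = XYXXYYXyYXxxYY$YX
  rot[3] = YXXYYXyYXxxYY$YXX
  rot[4] = XXYYXyYXxxYY$YXXY
  rot[5] = XYYXyYXxxYY$YXXYX
  rot[6] = YYXyYXxxYY$YXXYXX
  rot[7] = YXyYXxxYY$YXXYXXY
  rot[8] = XyYXxxYY$YXXYXXYY
  rot[9] = yYXxxYY$YXXYXXYYX
  rot[10] = YXxxYY$YXXYXXYYXy
  rot[11] = XxxYY$YXXYXXYYXyY
  rot[12] = xxYY$YXXYXXYYXyYX
  rot[13] = xYY$YXXYXXYYXyYXx
  rot[14] = YY$YXXYXXYYXyYXxx
  rot[15] = Y$YXXYXXYYXyYXxxY
  rot[16] = $YXXYXXYYXyYXxxYY
Sorted (with $ < everything):
  sorted[0] = $YXXYXXYYXyYXxxYY
  sorted[1] = XXYXXYYXyYXxxYY$Y
  sorted[2] = XXYYXyYXxxYY$YXXY
  sorted[3] = XYXXYYXyYXxxYY$YX
  sorted[4] = XYYXyYXxxYY$YXXYX
  sorted[5] = XxxYY$YXXYXXYYXyY
  sorted[6] = XyYXxxYY$YXXYXXYY
  sorted[7] = Y$YXXYXXYYXyYXxxY
  sorted[8] = YXXYXXYYXyYXxxYY$
  sorted[9] = YXXYYXyYXxxYY$YXX
  sorted[10] = YXxxYY$YXXYXXYYXy
  sorted[11] = YXyYXxxYY$YXXYXXY
  sorted[12] = YY$YXXYXXYYXyYXxx
  sorted[13] = YYXyYXxxYY$YXXYXX
  sorted[14] = xYY$YXXYXXYYXyYXx
  sorted[15] = xxYY$YXXYXXYYXyYX
  sorted[16] = yYXxxYY$YXXYXXYYX
sorted[11] = YXyYXxxYY$YXXYXXY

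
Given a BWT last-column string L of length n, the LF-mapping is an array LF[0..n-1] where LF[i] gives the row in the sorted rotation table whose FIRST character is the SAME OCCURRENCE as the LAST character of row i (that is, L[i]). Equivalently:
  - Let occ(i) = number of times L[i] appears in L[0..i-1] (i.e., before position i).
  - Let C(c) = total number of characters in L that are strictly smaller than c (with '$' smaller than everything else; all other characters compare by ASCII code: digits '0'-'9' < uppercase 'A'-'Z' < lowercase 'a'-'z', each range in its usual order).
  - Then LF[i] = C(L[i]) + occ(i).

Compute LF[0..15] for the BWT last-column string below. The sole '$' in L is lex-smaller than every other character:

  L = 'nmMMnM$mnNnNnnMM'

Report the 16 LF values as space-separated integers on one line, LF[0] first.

Answer: 10 8 1 2 11 3 0 9 12 6 13 7 14 15 4 5

Derivation:
Char counts: '$':1, 'M':5, 'N':2, 'm':2, 'n':6
C (first-col start): C('$')=0, C('M')=1, C('N')=6, C('m')=8, C('n')=10
L[0]='n': occ=0, LF[0]=C('n')+0=10+0=10
L[1]='m': occ=0, LF[1]=C('m')+0=8+0=8
L[2]='M': occ=0, LF[2]=C('M')+0=1+0=1
L[3]='M': occ=1, LF[3]=C('M')+1=1+1=2
L[4]='n': occ=1, LF[4]=C('n')+1=10+1=11
L[5]='M': occ=2, LF[5]=C('M')+2=1+2=3
L[6]='$': occ=0, LF[6]=C('$')+0=0+0=0
L[7]='m': occ=1, LF[7]=C('m')+1=8+1=9
L[8]='n': occ=2, LF[8]=C('n')+2=10+2=12
L[9]='N': occ=0, LF[9]=C('N')+0=6+0=6
L[10]='n': occ=3, LF[10]=C('n')+3=10+3=13
L[11]='N': occ=1, LF[11]=C('N')+1=6+1=7
L[12]='n': occ=4, LF[12]=C('n')+4=10+4=14
L[13]='n': occ=5, LF[13]=C('n')+5=10+5=15
L[14]='M': occ=3, LF[14]=C('M')+3=1+3=4
L[15]='M': occ=4, LF[15]=C('M')+4=1+4=5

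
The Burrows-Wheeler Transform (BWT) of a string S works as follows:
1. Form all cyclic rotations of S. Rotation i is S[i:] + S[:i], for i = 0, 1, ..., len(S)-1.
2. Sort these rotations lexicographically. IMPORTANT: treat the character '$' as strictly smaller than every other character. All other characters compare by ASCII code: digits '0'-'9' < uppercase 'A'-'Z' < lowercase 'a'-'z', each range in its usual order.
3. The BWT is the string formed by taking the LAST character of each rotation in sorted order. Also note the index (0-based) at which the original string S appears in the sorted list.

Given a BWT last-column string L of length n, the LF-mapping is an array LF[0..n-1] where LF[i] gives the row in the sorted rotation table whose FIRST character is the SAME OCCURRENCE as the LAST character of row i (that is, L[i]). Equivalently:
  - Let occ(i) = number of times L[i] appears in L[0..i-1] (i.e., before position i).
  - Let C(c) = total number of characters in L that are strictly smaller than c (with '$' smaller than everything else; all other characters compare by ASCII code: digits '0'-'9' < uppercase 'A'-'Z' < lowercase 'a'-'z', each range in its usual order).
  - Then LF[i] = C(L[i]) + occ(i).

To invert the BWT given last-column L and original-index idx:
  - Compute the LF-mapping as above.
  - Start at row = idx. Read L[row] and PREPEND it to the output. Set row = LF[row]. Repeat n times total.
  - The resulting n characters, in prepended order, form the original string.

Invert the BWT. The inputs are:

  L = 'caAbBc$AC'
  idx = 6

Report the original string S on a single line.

Answer: bBCcaAAc$

Derivation:
LF mapping: 7 5 1 6 3 8 0 2 4
Walk LF starting at row 6, prepending L[row]:
  step 1: row=6, L[6]='$', prepend. Next row=LF[6]=0
  step 2: row=0, L[0]='c', prepend. Next row=LF[0]=7
  step 3: row=7, L[7]='A', prepend. Next row=LF[7]=2
  step 4: row=2, L[2]='A', prepend. Next row=LF[2]=1
  step 5: row=1, L[1]='a', prepend. Next row=LF[1]=5
  step 6: row=5, L[5]='c', prepend. Next row=LF[5]=8
  step 7: row=8, L[8]='C', prepend. Next row=LF[8]=4
  step 8: row=4, L[4]='B', prepend. Next row=LF[4]=3
  step 9: row=3, L[3]='b', prepend. Next row=LF[3]=6
Reversed output: bBCcaAAc$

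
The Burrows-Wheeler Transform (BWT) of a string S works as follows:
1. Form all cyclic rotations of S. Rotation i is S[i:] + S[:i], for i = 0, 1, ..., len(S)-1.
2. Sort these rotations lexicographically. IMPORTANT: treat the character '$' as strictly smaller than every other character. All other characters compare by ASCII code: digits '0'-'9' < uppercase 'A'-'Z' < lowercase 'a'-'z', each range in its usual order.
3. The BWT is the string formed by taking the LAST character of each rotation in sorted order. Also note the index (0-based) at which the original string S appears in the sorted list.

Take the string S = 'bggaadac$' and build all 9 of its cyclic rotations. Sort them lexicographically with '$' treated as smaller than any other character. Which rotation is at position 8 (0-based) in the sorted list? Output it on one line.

All 9 rotations (rotation i = S[i:]+S[:i]):
  rot[0] = bggaadac$
  rot[1] = ggaadac$b
  rot[2] = gaadac$bg
  rot[3] = aadac$bgg
  rot[4] = adac$bgga
  rot[5] = dac$bggaa
  rot[6] = ac$bggaad
  rot[7] = c$bggaada
  rot[8] = $bggaadac
Sorted (with $ < everything):
  sorted[0] = $bggaadac
  sorted[1] = aadac$bgg
  sorted[2] = ac$bggaad
  sorted[3] = adac$bgga
  sorted[4] = bggaadac$
  sorted[5] = c$bggaada
  sorted[6] = dac$bggaa
  sorted[7] = gaadac$bg
  sorted[8] = ggaadac$b
sorted[8] = ggaadac$b

Answer: ggaadac$b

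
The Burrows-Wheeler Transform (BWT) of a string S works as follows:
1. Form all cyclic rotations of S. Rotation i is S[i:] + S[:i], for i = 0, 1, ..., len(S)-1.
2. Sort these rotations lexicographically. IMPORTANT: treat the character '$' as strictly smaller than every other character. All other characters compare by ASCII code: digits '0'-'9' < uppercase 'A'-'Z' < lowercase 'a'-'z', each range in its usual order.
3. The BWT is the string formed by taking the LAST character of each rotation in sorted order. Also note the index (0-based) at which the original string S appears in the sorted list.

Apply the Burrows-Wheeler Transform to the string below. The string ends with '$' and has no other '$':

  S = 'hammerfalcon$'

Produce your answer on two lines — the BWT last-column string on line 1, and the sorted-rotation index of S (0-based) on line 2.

All 13 rotations (rotation i = S[i:]+S[:i]):
  rot[0] = hammerfalcon$
  rot[1] = ammerfalcon$h
  rot[2] = mmerfalcon$ha
  rot[3] = merfalcon$ham
  rot[4] = erfalcon$hamm
  rot[5] = rfalcon$hamme
  rot[6] = falcon$hammer
  rot[7] = alcon$hammerf
  rot[8] = lcon$hammerfa
  rot[9] = con$hammerfal
  rot[10] = on$hammerfalc
  rot[11] = n$hammerfalco
  rot[12] = $hammerfalcon
Sorted (with $ < everything):
  sorted[0] = $hammerfalcon  (last char: 'n')
  sorted[1] = alcon$hammerf  (last char: 'f')
  sorted[2] = ammerfalcon$h  (last char: 'h')
  sorted[3] = con$hammerfal  (last char: 'l')
  sorted[4] = erfalcon$hamm  (last char: 'm')
  sorted[5] = falcon$hammer  (last char: 'r')
  sorted[6] = hammerfalcon$  (last char: '$')
  sorted[7] = lcon$hammerfa  (last char: 'a')
  sorted[8] = merfalcon$ham  (last char: 'm')
  sorted[9] = mmerfalcon$ha  (last char: 'a')
  sorted[10] = n$hammerfalco  (last char: 'o')
  sorted[11] = on$hammerfalc  (last char: 'c')
  sorted[12] = rfalcon$hamme  (last char: 'e')
Last column: nfhlmr$amaoce
Original string S is at sorted index 6

Answer: nfhlmr$amaoce
6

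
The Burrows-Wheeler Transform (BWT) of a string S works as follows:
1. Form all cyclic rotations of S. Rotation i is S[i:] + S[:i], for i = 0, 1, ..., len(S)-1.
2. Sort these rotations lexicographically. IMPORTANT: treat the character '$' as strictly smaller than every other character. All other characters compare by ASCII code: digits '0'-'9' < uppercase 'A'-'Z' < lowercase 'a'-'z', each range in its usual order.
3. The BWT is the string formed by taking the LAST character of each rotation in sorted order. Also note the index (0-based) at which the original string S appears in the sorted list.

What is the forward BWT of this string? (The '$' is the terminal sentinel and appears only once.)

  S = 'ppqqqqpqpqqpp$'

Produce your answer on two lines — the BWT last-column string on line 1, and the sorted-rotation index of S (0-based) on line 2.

Answer: ppq$qqpqqppqqp
3

Derivation:
All 14 rotations (rotation i = S[i:]+S[:i]):
  rot[0] = ppqqqqpqpqqpp$
  rot[1] = pqqqqpqpqqpp$p
  rot[2] = qqqqpqpqqpp$pp
  rot[3] = qqqpqpqqpp$ppq
  rot[4] = qqpqpqqpp$ppqq
  rot[5] = qpqpqqpp$ppqqq
  rot[6] = pqpqqpp$ppqqqq
  rot[7] = qpqqpp$ppqqqqp
  rot[8] = pqqpp$ppqqqqpq
  rot[9] = qqpp$ppqqqqpqp
  rot[10] = qpp$ppqqqqpqpq
  rot[11] = pp$ppqqqqpqpqq
  rot[12] = p$ppqqqqpqpqqp
  rot[13] = $ppqqqqpqpqqpp
Sorted (with $ < everything):
  sorted[0] = $ppqqqqpqpqqpp  (last char: 'p')
  sorted[1] = p$ppqqqqpqpqqp  (last char: 'p')
  sorted[2] = pp$ppqqqqpqpqq  (last char: 'q')
  sorted[3] = ppqqqqpqpqqpp$  (last char: '$')
  sorted[4] = pqpqqpp$ppqqqq  (last char: 'q')
  sorted[5] = pqqpp$ppqqqqpq  (last char: 'q')
  sorted[6] = pqqqqpqpqqpp$p  (last char: 'p')
  sorted[7] = qpp$ppqqqqpqpq  (last char: 'q')
  sorted[8] = qpqpqqpp$ppqqq  (last char: 'q')
  sorted[9] = qpqqpp$ppqqqqp  (last char: 'p')
  sorted[10] = qqpp$ppqqqqpqp  (last char: 'p')
  sorted[11] = qqpqpqqpp$ppqq  (last char: 'q')
  sorted[12] = qqqpqpqqpp$ppq  (last char: 'q')
  sorted[13] = qqqqpqpqqpp$pp  (last char: 'p')
Last column: ppq$qqpqqppqqp
Original string S is at sorted index 3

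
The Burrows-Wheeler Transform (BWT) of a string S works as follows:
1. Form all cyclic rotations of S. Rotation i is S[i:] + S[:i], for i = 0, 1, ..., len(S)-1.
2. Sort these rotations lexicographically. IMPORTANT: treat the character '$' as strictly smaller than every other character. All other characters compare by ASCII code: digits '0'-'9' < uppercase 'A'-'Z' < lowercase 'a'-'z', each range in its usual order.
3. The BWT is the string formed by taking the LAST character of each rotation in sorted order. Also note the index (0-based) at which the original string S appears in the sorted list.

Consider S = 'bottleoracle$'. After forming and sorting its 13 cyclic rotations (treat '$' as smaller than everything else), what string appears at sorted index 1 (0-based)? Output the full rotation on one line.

All 13 rotations (rotation i = S[i:]+S[:i]):
  rot[0] = bottleoracle$
  rot[1] = ottleoracle$b
  rot[2] = ttleoracle$bo
  rot[3] = tleoracle$bot
  rot[4] = leoracle$bott
  rot[5] = eoracle$bottl
  rot[6] = oracle$bottle
  rot[7] = racle$bottleo
  rot[8] = acle$bottleor
  rot[9] = cle$bottleora
  rot[10] = le$bottleorac
  rot[11] = e$bottleoracl
  rot[12] = $bottleoracle
Sorted (with $ < everything):
  sorted[0] = $bottleoracle
  sorted[1] = acle$bottleor
  sorted[2] = bottleoracle$
  sorted[3] = cle$bottleora
  sorted[4] = e$bottleoracl
  sorted[5] = eoracle$bottl
  sorted[6] = le$bottleorac
  sorted[7] = leoracle$bott
  sorted[8] = oracle$bottle
  sorted[9] = ottleoracle$b
  sorted[10] = racle$bottleo
  sorted[11] = tleoracle$bot
  sorted[12] = ttleoracle$bo
sorted[1] = acle$bottleor

Answer: acle$bottleor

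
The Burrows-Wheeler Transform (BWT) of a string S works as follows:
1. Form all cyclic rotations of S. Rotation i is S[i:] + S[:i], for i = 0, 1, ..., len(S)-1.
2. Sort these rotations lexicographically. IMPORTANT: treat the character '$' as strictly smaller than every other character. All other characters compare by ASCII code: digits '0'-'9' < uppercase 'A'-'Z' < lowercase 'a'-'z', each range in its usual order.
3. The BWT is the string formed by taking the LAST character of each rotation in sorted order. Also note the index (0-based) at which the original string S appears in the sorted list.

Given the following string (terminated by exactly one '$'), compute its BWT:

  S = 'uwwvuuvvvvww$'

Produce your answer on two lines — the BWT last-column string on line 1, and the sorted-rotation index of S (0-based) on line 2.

All 13 rotations (rotation i = S[i:]+S[:i]):
  rot[0] = uwwvuuvvvvww$
  rot[1] = wwvuuvvvvww$u
  rot[2] = wvuuvvvvww$uw
  rot[3] = vuuvvvvww$uww
  rot[4] = uuvvvvww$uwwv
  rot[5] = uvvvvww$uwwvu
  rot[6] = vvvvww$uwwvuu
  rot[7] = vvvww$uwwvuuv
  rot[8] = vvww$uwwvuuvv
  rot[9] = vww$uwwvuuvvv
  rot[10] = ww$uwwvuuvvvv
  rot[11] = w$uwwvuuvvvvw
  rot[12] = $uwwvuuvvvvww
Sorted (with $ < everything):
  sorted[0] = $uwwvuuvvvvww  (last char: 'w')
  sorted[1] = uuvvvvww$uwwv  (last char: 'v')
  sorted[2] = uvvvvww$uwwvu  (last char: 'u')
  sorted[3] = uwwvuuvvvvww$  (last char: '$')
  sorted[4] = vuuvvvvww$uww  (last char: 'w')
  sorted[5] = vvvvww$uwwvuu  (last char: 'u')
  sorted[6] = vvvww$uwwvuuv  (last char: 'v')
  sorted[7] = vvww$uwwvuuvv  (last char: 'v')
  sorted[8] = vww$uwwvuuvvv  (last char: 'v')
  sorted[9] = w$uwwvuuvvvvw  (last char: 'w')
  sorted[10] = wvuuvvvvww$uw  (last char: 'w')
  sorted[11] = ww$uwwvuuvvvv  (last char: 'v')
  sorted[12] = wwvuuvvvvww$u  (last char: 'u')
Last column: wvu$wuvvvwwvu
Original string S is at sorted index 3

Answer: wvu$wuvvvwwvu
3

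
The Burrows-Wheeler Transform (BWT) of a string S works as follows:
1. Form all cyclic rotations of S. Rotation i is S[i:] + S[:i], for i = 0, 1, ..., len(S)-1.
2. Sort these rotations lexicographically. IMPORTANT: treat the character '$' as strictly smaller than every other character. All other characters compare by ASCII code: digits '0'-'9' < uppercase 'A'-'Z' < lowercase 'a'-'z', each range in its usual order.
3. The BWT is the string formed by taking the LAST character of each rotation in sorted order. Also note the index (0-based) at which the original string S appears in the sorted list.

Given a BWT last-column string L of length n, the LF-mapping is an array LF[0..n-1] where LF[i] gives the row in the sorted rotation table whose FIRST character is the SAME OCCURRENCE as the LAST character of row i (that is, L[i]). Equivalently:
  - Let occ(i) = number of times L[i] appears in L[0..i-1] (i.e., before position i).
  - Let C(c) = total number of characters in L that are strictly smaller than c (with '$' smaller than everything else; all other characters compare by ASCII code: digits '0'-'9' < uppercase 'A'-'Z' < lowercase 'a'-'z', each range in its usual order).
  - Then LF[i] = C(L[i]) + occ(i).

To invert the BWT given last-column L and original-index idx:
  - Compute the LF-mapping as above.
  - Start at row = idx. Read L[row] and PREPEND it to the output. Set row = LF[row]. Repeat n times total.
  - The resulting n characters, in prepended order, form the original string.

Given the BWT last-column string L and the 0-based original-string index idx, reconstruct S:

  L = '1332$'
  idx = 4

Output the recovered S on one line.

Answer: 3231$

Derivation:
LF mapping: 1 3 4 2 0
Walk LF starting at row 4, prepending L[row]:
  step 1: row=4, L[4]='$', prepend. Next row=LF[4]=0
  step 2: row=0, L[0]='1', prepend. Next row=LF[0]=1
  step 3: row=1, L[1]='3', prepend. Next row=LF[1]=3
  step 4: row=3, L[3]='2', prepend. Next row=LF[3]=2
  step 5: row=2, L[2]='3', prepend. Next row=LF[2]=4
Reversed output: 3231$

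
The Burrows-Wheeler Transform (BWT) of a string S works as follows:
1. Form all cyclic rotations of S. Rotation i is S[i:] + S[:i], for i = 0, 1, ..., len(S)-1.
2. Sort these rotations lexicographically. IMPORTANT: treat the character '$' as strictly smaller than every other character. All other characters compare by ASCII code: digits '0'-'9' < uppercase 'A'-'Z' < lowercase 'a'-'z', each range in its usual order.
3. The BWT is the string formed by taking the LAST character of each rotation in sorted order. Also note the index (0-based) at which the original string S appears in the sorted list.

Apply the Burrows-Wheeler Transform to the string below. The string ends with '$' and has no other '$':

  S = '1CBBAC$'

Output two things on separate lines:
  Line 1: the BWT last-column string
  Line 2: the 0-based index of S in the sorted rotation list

Answer: C$BBCA1
1

Derivation:
All 7 rotations (rotation i = S[i:]+S[:i]):
  rot[0] = 1CBBAC$
  rot[1] = CBBAC$1
  rot[2] = BBAC$1C
  rot[3] = BAC$1CB
  rot[4] = AC$1CBB
  rot[5] = C$1CBBA
  rot[6] = $1CBBAC
Sorted (with $ < everything):
  sorted[0] = $1CBBAC  (last char: 'C')
  sorted[1] = 1CBBAC$  (last char: '$')
  sorted[2] = AC$1CBB  (last char: 'B')
  sorted[3] = BAC$1CB  (last char: 'B')
  sorted[4] = BBAC$1C  (last char: 'C')
  sorted[5] = C$1CBBA  (last char: 'A')
  sorted[6] = CBBAC$1  (last char: '1')
Last column: C$BBCA1
Original string S is at sorted index 1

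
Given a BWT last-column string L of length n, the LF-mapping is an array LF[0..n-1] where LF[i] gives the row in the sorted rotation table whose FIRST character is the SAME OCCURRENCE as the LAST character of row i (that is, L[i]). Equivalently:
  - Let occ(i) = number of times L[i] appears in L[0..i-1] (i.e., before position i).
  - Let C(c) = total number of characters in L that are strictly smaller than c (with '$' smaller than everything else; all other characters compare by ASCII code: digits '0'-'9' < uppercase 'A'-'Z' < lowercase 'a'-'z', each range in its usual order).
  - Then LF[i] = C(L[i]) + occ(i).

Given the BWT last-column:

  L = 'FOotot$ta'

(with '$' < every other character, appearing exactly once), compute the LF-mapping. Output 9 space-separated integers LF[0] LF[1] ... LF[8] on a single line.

Answer: 1 2 4 6 5 7 0 8 3

Derivation:
Char counts: '$':1, 'F':1, 'O':1, 'a':1, 'o':2, 't':3
C (first-col start): C('$')=0, C('F')=1, C('O')=2, C('a')=3, C('o')=4, C('t')=6
L[0]='F': occ=0, LF[0]=C('F')+0=1+0=1
L[1]='O': occ=0, LF[1]=C('O')+0=2+0=2
L[2]='o': occ=0, LF[2]=C('o')+0=4+0=4
L[3]='t': occ=0, LF[3]=C('t')+0=6+0=6
L[4]='o': occ=1, LF[4]=C('o')+1=4+1=5
L[5]='t': occ=1, LF[5]=C('t')+1=6+1=7
L[6]='$': occ=0, LF[6]=C('$')+0=0+0=0
L[7]='t': occ=2, LF[7]=C('t')+2=6+2=8
L[8]='a': occ=0, LF[8]=C('a')+0=3+0=3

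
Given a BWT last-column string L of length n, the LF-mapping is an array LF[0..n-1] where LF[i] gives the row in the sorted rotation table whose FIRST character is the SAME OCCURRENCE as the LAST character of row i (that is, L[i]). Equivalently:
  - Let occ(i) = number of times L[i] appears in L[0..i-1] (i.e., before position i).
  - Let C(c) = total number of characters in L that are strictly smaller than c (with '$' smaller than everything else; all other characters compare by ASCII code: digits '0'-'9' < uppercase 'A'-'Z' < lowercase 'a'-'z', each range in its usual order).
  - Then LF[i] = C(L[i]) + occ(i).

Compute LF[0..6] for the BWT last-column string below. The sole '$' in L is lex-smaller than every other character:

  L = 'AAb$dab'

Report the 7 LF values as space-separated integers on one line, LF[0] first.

Char counts: '$':1, 'A':2, 'a':1, 'b':2, 'd':1
C (first-col start): C('$')=0, C('A')=1, C('a')=3, C('b')=4, C('d')=6
L[0]='A': occ=0, LF[0]=C('A')+0=1+0=1
L[1]='A': occ=1, LF[1]=C('A')+1=1+1=2
L[2]='b': occ=0, LF[2]=C('b')+0=4+0=4
L[3]='$': occ=0, LF[3]=C('$')+0=0+0=0
L[4]='d': occ=0, LF[4]=C('d')+0=6+0=6
L[5]='a': occ=0, LF[5]=C('a')+0=3+0=3
L[6]='b': occ=1, LF[6]=C('b')+1=4+1=5

Answer: 1 2 4 0 6 3 5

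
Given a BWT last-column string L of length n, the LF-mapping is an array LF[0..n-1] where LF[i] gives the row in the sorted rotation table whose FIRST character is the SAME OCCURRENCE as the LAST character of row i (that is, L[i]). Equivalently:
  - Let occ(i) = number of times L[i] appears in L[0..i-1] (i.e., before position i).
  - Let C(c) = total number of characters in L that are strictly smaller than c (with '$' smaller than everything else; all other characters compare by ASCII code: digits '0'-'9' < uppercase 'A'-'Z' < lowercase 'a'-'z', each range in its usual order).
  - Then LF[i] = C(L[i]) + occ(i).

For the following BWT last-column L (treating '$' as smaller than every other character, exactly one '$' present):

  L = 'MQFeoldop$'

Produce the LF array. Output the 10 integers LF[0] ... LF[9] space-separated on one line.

Answer: 2 3 1 5 7 6 4 8 9 0

Derivation:
Char counts: '$':1, 'F':1, 'M':1, 'Q':1, 'd':1, 'e':1, 'l':1, 'o':2, 'p':1
C (first-col start): C('$')=0, C('F')=1, C('M')=2, C('Q')=3, C('d')=4, C('e')=5, C('l')=6, C('o')=7, C('p')=9
L[0]='M': occ=0, LF[0]=C('M')+0=2+0=2
L[1]='Q': occ=0, LF[1]=C('Q')+0=3+0=3
L[2]='F': occ=0, LF[2]=C('F')+0=1+0=1
L[3]='e': occ=0, LF[3]=C('e')+0=5+0=5
L[4]='o': occ=0, LF[4]=C('o')+0=7+0=7
L[5]='l': occ=0, LF[5]=C('l')+0=6+0=6
L[6]='d': occ=0, LF[6]=C('d')+0=4+0=4
L[7]='o': occ=1, LF[7]=C('o')+1=7+1=8
L[8]='p': occ=0, LF[8]=C('p')+0=9+0=9
L[9]='$': occ=0, LF[9]=C('$')+0=0+0=0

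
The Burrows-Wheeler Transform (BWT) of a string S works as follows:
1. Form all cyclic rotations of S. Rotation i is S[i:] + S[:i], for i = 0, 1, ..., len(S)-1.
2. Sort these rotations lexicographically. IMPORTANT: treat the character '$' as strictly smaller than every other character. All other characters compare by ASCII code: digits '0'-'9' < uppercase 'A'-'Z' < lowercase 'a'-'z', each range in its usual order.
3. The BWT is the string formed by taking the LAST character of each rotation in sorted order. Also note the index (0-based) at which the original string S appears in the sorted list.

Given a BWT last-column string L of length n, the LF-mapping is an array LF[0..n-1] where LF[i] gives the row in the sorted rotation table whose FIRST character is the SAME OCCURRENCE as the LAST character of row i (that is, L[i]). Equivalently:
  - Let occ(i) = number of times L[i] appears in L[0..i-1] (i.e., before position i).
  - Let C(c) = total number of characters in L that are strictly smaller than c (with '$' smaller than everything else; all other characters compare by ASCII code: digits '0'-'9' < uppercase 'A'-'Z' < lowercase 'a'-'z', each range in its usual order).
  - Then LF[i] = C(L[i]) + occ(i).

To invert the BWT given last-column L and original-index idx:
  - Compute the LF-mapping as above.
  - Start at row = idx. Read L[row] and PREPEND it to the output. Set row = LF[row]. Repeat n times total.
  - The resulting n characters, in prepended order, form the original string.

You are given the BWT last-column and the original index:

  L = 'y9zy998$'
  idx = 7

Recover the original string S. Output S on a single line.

LF mapping: 5 2 7 6 3 4 1 0
Walk LF starting at row 7, prepending L[row]:
  step 1: row=7, L[7]='$', prepend. Next row=LF[7]=0
  step 2: row=0, L[0]='y', prepend. Next row=LF[0]=5
  step 3: row=5, L[5]='9', prepend. Next row=LF[5]=4
  step 4: row=4, L[4]='9', prepend. Next row=LF[4]=3
  step 5: row=3, L[3]='y', prepend. Next row=LF[3]=6
  step 6: row=6, L[6]='8', prepend. Next row=LF[6]=1
  step 7: row=1, L[1]='9', prepend. Next row=LF[1]=2
  step 8: row=2, L[2]='z', prepend. Next row=LF[2]=7
Reversed output: z98y99y$

Answer: z98y99y$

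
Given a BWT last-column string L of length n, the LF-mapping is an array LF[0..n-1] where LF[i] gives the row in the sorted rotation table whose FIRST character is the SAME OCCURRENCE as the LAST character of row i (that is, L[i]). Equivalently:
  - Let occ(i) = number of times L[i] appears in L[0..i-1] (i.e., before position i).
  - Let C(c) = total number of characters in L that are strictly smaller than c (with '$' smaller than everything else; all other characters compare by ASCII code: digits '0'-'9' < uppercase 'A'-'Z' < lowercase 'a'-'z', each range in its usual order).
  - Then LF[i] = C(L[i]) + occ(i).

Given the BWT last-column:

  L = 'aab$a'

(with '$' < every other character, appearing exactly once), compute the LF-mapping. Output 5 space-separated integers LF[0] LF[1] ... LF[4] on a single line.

Char counts: '$':1, 'a':3, 'b':1
C (first-col start): C('$')=0, C('a')=1, C('b')=4
L[0]='a': occ=0, LF[0]=C('a')+0=1+0=1
L[1]='a': occ=1, LF[1]=C('a')+1=1+1=2
L[2]='b': occ=0, LF[2]=C('b')+0=4+0=4
L[3]='$': occ=0, LF[3]=C('$')+0=0+0=0
L[4]='a': occ=2, LF[4]=C('a')+2=1+2=3

Answer: 1 2 4 0 3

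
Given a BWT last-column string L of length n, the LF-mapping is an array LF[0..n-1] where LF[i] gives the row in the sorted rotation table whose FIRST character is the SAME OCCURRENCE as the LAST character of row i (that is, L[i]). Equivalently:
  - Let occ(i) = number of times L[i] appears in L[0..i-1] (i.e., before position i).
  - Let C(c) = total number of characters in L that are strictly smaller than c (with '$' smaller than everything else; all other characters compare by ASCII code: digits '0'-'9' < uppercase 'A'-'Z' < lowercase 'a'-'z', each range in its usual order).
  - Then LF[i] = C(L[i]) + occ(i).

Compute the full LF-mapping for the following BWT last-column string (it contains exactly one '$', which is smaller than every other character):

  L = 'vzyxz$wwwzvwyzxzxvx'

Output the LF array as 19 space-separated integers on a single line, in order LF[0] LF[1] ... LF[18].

Answer: 1 14 12 8 15 0 4 5 6 16 2 7 13 17 9 18 10 3 11

Derivation:
Char counts: '$':1, 'v':3, 'w':4, 'x':4, 'y':2, 'z':5
C (first-col start): C('$')=0, C('v')=1, C('w')=4, C('x')=8, C('y')=12, C('z')=14
L[0]='v': occ=0, LF[0]=C('v')+0=1+0=1
L[1]='z': occ=0, LF[1]=C('z')+0=14+0=14
L[2]='y': occ=0, LF[2]=C('y')+0=12+0=12
L[3]='x': occ=0, LF[3]=C('x')+0=8+0=8
L[4]='z': occ=1, LF[4]=C('z')+1=14+1=15
L[5]='$': occ=0, LF[5]=C('$')+0=0+0=0
L[6]='w': occ=0, LF[6]=C('w')+0=4+0=4
L[7]='w': occ=1, LF[7]=C('w')+1=4+1=5
L[8]='w': occ=2, LF[8]=C('w')+2=4+2=6
L[9]='z': occ=2, LF[9]=C('z')+2=14+2=16
L[10]='v': occ=1, LF[10]=C('v')+1=1+1=2
L[11]='w': occ=3, LF[11]=C('w')+3=4+3=7
L[12]='y': occ=1, LF[12]=C('y')+1=12+1=13
L[13]='z': occ=3, LF[13]=C('z')+3=14+3=17
L[14]='x': occ=1, LF[14]=C('x')+1=8+1=9
L[15]='z': occ=4, LF[15]=C('z')+4=14+4=18
L[16]='x': occ=2, LF[16]=C('x')+2=8+2=10
L[17]='v': occ=2, LF[17]=C('v')+2=1+2=3
L[18]='x': occ=3, LF[18]=C('x')+3=8+3=11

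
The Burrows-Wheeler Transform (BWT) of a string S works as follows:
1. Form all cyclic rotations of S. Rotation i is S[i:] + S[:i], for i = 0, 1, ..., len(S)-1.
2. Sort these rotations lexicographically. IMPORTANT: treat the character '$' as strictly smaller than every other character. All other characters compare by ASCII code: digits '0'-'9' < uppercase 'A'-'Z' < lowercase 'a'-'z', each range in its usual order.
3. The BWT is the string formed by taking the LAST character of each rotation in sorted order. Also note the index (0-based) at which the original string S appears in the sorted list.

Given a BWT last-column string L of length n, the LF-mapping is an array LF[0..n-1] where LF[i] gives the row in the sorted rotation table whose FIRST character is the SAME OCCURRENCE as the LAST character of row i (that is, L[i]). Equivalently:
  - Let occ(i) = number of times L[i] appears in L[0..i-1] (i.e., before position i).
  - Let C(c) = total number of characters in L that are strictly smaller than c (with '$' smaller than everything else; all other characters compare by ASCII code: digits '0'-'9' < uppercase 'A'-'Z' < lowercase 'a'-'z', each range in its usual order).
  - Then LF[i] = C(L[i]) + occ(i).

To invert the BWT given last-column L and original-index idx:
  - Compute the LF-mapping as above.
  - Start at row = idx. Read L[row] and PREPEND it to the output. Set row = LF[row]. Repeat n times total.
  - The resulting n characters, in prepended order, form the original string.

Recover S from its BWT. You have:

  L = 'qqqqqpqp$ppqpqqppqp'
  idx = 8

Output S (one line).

LF mapping: 9 10 11 12 13 1 14 2 0 3 4 15 5 16 17 6 7 18 8
Walk LF starting at row 8, prepending L[row]:
  step 1: row=8, L[8]='$', prepend. Next row=LF[8]=0
  step 2: row=0, L[0]='q', prepend. Next row=LF[0]=9
  step 3: row=9, L[9]='p', prepend. Next row=LF[9]=3
  step 4: row=3, L[3]='q', prepend. Next row=LF[3]=12
  step 5: row=12, L[12]='p', prepend. Next row=LF[12]=5
  step 6: row=5, L[5]='p', prepend. Next row=LF[5]=1
  step 7: row=1, L[1]='q', prepend. Next row=LF[1]=10
  step 8: row=10, L[10]='p', prepend. Next row=LF[10]=4
  step 9: row=4, L[4]='q', prepend. Next row=LF[4]=13
  step 10: row=13, L[13]='q', prepend. Next row=LF[13]=16
  step 11: row=16, L[16]='p', prepend. Next row=LF[16]=7
  step 12: row=7, L[7]='p', prepend. Next row=LF[7]=2
  step 13: row=2, L[2]='q', prepend. Next row=LF[2]=11
  step 14: row=11, L[11]='q', prepend. Next row=LF[11]=15
  step 15: row=15, L[15]='p', prepend. Next row=LF[15]=6
  step 16: row=6, L[6]='q', prepend. Next row=LF[6]=14
  step 17: row=14, L[14]='q', prepend. Next row=LF[14]=17
  step 18: row=17, L[17]='q', prepend. Next row=LF[17]=18
  step 19: row=18, L[18]='p', prepend. Next row=LF[18]=8
Reversed output: pqqqpqqppqqpqppqpq$

Answer: pqqqpqqppqqpqppqpq$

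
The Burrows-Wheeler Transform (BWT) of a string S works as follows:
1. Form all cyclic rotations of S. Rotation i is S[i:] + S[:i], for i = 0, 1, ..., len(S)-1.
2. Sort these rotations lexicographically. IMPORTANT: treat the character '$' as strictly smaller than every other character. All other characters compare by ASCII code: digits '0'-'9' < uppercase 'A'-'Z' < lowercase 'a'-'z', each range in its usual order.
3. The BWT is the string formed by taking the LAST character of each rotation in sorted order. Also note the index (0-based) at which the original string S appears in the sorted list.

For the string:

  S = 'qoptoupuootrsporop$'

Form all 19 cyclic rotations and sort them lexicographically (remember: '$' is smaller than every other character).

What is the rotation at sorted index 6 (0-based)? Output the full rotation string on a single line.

Answer: oupuootrsporop$qopt

Derivation:
All 19 rotations (rotation i = S[i:]+S[:i]):
  rot[0] = qoptoupuootrsporop$
  rot[1] = optoupuootrsporop$q
  rot[2] = ptoupuootrsporop$qo
  rot[3] = toupuootrsporop$qop
  rot[4] = oupuootrsporop$qopt
  rot[5] = upuootrsporop$qopto
  rot[6] = puootrsporop$qoptou
  rot[7] = uootrsporop$qoptoup
  rot[8] = ootrsporop$qoptoupu
  rot[9] = otrsporop$qoptoupuo
  rot[10] = trsporop$qoptoupuoo
  rot[11] = rsporop$qoptoupuoot
  rot[12] = sporop$qoptoupuootr
  rot[13] = porop$qoptoupuootrs
  rot[14] = orop$qoptoupuootrsp
  rot[15] = rop$qoptoupuootrspo
  rot[16] = op$qoptoupuootrspor
  rot[17] = p$qoptoupuootrsporo
  rot[18] = $qoptoupuootrsporop
Sorted (with $ < everything):
  sorted[0] = $qoptoupuootrsporop
  sorted[1] = ootrsporop$qoptoupu
  sorted[2] = op$qoptoupuootrspor
  sorted[3] = optoupuootrsporop$q
  sorted[4] = orop$qoptoupuootrsp
  sorted[5] = otrsporop$qoptoupuo
  sorted[6] = oupuootrsporop$qopt
  sorted[7] = p$qoptoupuootrsporo
  sorted[8] = porop$qoptoupuootrs
  sorted[9] = ptoupuootrsporop$qo
  sorted[10] = puootrsporop$qoptou
  sorted[11] = qoptoupuootrsporop$
  sorted[12] = rop$qoptoupuootrspo
  sorted[13] = rsporop$qoptoupuoot
  sorted[14] = sporop$qoptoupuootr
  sorted[15] = toupuootrsporop$qop
  sorted[16] = trsporop$qoptoupuoo
  sorted[17] = uootrsporop$qoptoup
  sorted[18] = upuootrsporop$qopto
sorted[6] = oupuootrsporop$qopt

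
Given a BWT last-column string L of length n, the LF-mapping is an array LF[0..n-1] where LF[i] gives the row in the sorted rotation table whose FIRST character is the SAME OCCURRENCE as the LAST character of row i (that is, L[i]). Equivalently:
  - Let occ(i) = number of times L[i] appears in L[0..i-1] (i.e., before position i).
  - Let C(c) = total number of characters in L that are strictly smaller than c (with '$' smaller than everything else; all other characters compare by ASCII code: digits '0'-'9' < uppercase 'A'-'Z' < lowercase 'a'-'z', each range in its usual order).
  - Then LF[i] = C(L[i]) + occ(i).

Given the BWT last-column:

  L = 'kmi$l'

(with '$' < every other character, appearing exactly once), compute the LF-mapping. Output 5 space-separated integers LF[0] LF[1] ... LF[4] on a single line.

Char counts: '$':1, 'i':1, 'k':1, 'l':1, 'm':1
C (first-col start): C('$')=0, C('i')=1, C('k')=2, C('l')=3, C('m')=4
L[0]='k': occ=0, LF[0]=C('k')+0=2+0=2
L[1]='m': occ=0, LF[1]=C('m')+0=4+0=4
L[2]='i': occ=0, LF[2]=C('i')+0=1+0=1
L[3]='$': occ=0, LF[3]=C('$')+0=0+0=0
L[4]='l': occ=0, LF[4]=C('l')+0=3+0=3

Answer: 2 4 1 0 3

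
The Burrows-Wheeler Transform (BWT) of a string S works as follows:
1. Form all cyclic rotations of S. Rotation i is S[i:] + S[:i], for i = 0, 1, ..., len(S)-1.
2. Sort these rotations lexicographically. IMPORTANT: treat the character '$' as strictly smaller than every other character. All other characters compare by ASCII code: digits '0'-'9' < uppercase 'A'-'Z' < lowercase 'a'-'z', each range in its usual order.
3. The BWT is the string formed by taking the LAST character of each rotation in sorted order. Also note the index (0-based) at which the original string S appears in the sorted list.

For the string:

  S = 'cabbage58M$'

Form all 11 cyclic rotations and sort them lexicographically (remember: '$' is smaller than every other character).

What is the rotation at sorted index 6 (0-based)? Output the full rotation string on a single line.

All 11 rotations (rotation i = S[i:]+S[:i]):
  rot[0] = cabbage58M$
  rot[1] = abbage58M$c
  rot[2] = bbage58M$ca
  rot[3] = bage58M$cab
  rot[4] = age58M$cabb
  rot[5] = ge58M$cabba
  rot[6] = e58M$cabbag
  rot[7] = 58M$cabbage
  rot[8] = 8M$cabbage5
  rot[9] = M$cabbage58
  rot[10] = $cabbage58M
Sorted (with $ < everything):
  sorted[0] = $cabbage58M
  sorted[1] = 58M$cabbage
  sorted[2] = 8M$cabbage5
  sorted[3] = M$cabbage58
  sorted[4] = abbage58M$c
  sorted[5] = age58M$cabb
  sorted[6] = bage58M$cab
  sorted[7] = bbage58M$ca
  sorted[8] = cabbage58M$
  sorted[9] = e58M$cabbag
  sorted[10] = ge58M$cabba
sorted[6] = bage58M$cab

Answer: bage58M$cab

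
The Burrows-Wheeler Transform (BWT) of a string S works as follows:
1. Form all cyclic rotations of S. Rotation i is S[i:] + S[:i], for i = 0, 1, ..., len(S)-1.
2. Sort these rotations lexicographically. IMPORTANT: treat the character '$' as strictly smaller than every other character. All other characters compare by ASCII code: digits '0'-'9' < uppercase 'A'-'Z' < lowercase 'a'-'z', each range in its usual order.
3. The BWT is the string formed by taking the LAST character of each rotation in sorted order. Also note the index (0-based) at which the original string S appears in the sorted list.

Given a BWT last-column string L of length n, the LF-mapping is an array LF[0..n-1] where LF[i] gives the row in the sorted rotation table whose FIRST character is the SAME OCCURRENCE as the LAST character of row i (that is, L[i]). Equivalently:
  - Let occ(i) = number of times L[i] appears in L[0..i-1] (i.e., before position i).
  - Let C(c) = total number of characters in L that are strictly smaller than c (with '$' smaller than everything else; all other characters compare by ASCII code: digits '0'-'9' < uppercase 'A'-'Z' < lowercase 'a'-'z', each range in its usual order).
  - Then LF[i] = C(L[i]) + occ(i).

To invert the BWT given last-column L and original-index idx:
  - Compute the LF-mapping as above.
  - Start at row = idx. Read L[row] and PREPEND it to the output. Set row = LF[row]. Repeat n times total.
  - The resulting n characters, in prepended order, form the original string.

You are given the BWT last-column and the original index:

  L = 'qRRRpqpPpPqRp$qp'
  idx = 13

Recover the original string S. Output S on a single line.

LF mapping: 12 3 4 5 7 13 8 1 9 2 14 6 10 0 15 11
Walk LF starting at row 13, prepending L[row]:
  step 1: row=13, L[13]='$', prepend. Next row=LF[13]=0
  step 2: row=0, L[0]='q', prepend. Next row=LF[0]=12
  step 3: row=12, L[12]='p', prepend. Next row=LF[12]=10
  step 4: row=10, L[10]='q', prepend. Next row=LF[10]=14
  step 5: row=14, L[14]='q', prepend. Next row=LF[14]=15
  step 6: row=15, L[15]='p', prepend. Next row=LF[15]=11
  step 7: row=11, L[11]='R', prepend. Next row=LF[11]=6
  step 8: row=6, L[6]='p', prepend. Next row=LF[6]=8
  step 9: row=8, L[8]='p', prepend. Next row=LF[8]=9
  step 10: row=9, L[9]='P', prepend. Next row=LF[9]=2
  step 11: row=2, L[2]='R', prepend. Next row=LF[2]=4
  step 12: row=4, L[4]='p', prepend. Next row=LF[4]=7
  step 13: row=7, L[7]='P', prepend. Next row=LF[7]=1
  step 14: row=1, L[1]='R', prepend. Next row=LF[1]=3
  step 15: row=3, L[3]='R', prepend. Next row=LF[3]=5
  step 16: row=5, L[5]='q', prepend. Next row=LF[5]=13
Reversed output: qRRPpRPppRpqqpq$

Answer: qRRPpRPppRpqqpq$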